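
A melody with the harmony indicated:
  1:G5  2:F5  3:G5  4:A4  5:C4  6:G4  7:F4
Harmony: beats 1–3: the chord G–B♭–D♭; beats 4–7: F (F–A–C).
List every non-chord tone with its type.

F5 (beat 2) — neighbor tone; G4 (beat 6) — appoggiatura.

The harmony at that moment is G diminished triad (G, B♭, D♭); F5 is not a chord tone.
It is approached by step down from G5 and left by step up to G5.
Step away and step back to the same note — a neighbor tone (lower neighbor).
The harmony at that moment is F major triad (F, A, C); G4 is not a chord tone.
It is approached by leap up from C4 and left by step down to F4.
Leap in, step out — an appoggiatura.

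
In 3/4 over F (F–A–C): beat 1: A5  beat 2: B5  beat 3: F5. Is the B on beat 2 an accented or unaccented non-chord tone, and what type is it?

The harmony at that moment is F major triad (F, A, C); B5 is not a chord tone.
It is approached by step up from A5 and left by leap down to F5.
Step in, leap out — an escape tone.
It falls on a weak beat, so it is unaccented.

Unaccented escape tone.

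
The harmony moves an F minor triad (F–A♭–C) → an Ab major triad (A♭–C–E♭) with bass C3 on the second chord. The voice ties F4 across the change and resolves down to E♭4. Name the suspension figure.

4–3 suspension.

At the second chord the bass is C3. The suspended F4 lies a fourth above the bass; after resolving down by step to E♭4, the interval above the bass becomes a third.
Suspension figures are named by those two intervals: 4–3.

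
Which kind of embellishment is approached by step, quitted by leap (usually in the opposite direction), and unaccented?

Approach: by step. Departure: by leap. Metric position: weak.
Step in, leap out, from a weak position — an escape tone (échappée). (It is the mirror image of the appoggiatura, which leaps in and steps out on a strong beat.)

Escape tone.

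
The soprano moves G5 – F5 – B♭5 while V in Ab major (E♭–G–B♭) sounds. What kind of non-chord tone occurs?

The harmony at that moment is E♭ major triad (E♭, G, B♭); F5 is not a chord tone.
It is approached by step down from G5 and left by leap up to B♭5.
Step in, leap out — an escape tone.

F5 is an escape tone.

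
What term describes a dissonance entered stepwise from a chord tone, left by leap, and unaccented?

Escape tone.

Approach: by step. Departure: by leap. Metric position: weak.
Step in, leap out, from a weak position — an escape tone (échappée). (It is the mirror image of the appoggiatura, which leaps in and steps out on a strong beat.)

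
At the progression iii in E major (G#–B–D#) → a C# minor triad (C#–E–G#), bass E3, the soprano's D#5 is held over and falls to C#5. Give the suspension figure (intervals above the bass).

7–6 suspension.

At the second chord the bass is E3. The suspended D#5 lies a seventh above the bass; after resolving down by step to C#5, the interval above the bass becomes a sixth.
Suspension figures are named by those two intervals: 7–6.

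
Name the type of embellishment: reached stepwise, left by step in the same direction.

Passing tone.

Approach: by step. Departure: by step, continuing in the same direction.
Stepwise on both sides with no change of direction means the note fills in the space between two different chord tones — a passing tone. (Had it turned back to its starting note it would be a neighbor tone instead.)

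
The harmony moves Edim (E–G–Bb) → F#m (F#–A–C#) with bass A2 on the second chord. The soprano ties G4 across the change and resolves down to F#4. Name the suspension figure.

7–6 suspension.

At the second chord the bass is A2. The suspended G4 lies a seventh above the bass; after resolving down by step to F#4, the interval above the bass becomes a sixth.
Suspension figures are named by those two intervals: 7–6.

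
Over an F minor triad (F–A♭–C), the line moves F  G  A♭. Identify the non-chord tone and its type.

G is a passing tone.

The harmony at that moment is F minor triad (F, A♭, C); G is not a chord tone.
It is approached by step up from F and left by step up to A♭.
Step in, step out in the same direction — a passing tone.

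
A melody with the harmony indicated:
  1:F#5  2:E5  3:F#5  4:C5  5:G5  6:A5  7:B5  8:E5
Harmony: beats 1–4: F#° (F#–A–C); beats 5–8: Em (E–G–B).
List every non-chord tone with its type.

The harmony at that moment is F# diminished triad (F#, A, C); E5 is not a chord tone.
It is approached by step down from F#5 and left by step up to F#5.
Step away and step back to the same note — a neighbor tone (lower neighbor).
The harmony at that moment is E minor triad (E, G, B); A5 is not a chord tone.
It is approached by step up from G5 and left by step up to B5.
Step in, step out in the same direction — a passing tone.

E5 (beat 2) — neighbor tone; A5 (beat 6) — passing tone.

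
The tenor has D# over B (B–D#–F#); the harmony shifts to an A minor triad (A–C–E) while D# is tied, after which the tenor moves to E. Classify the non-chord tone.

D# is a retardation.

The harmony at that moment is A minor triad (A, C, E); D# is not a chord tone.
It is held over (the same pitch as the preceding D#) and left by step up to E.
Held over from the previous chord and resolving up by step — a retardation.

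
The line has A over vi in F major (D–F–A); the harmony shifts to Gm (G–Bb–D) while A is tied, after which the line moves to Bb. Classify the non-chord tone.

A is a retardation.

The harmony at that moment is G minor triad (G, Bb, D); A is not a chord tone.
It is held over (the same pitch as the preceding A) and left by step up to Bb.
Held over from the previous chord and resolving up by step — a retardation.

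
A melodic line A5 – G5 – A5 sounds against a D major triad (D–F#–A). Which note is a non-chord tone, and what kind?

G5 is a neighbor tone.

The harmony at that moment is D major triad (D, F#, A); G5 is not a chord tone.
It is approached by step down from A5 and left by step up to A5.
Step away and step back to the same note — a neighbor tone (lower neighbor).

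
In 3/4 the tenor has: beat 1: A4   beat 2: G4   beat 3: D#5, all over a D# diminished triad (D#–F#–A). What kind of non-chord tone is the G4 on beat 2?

Escape tone.

The harmony at that moment is D# diminished triad (D#, F#, A); G4 is not a chord tone.
It is approached by step down from A4 and left by leap up to D#5.
Step in, leap out, on a weak beat — an escape tone.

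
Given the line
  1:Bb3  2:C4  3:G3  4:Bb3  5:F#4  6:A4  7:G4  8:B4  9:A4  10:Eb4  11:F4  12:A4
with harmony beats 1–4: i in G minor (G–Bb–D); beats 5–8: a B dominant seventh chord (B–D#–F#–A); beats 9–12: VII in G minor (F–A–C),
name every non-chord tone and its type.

C4 (beat 2) — escape tone; G4 (beat 7) — escape tone; Eb4 (beat 10) — appoggiatura.

The harmony at that moment is G minor triad (G, Bb, D); C4 is not a chord tone.
It is approached by step up from Bb3 and left by leap down to G3.
Step in, leap out — an escape tone.
The harmony at that moment is B dominant seventh chord (B, D#, F#, A); G4 is not a chord tone.
It is approached by step down from A4 and left by leap up to B4.
Step in, leap out — an escape tone.
The harmony at that moment is F major triad (F, A, C); Eb4 is not a chord tone.
It is approached by leap down from A4 and left by step up to F4.
Leap in, step out — an appoggiatura.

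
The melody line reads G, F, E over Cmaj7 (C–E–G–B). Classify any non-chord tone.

The harmony at that moment is C major seventh chord (C, E, G, B); F is not a chord tone.
It is approached by step down from G and left by step down to E.
Step in, step out in the same direction — a passing tone.

F is a passing tone.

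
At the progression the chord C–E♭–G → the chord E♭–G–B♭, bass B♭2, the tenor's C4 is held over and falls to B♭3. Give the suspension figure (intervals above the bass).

9–8 suspension.

At the second chord the bass is B♭2. The suspended C4 lies a ninth above the bass; after resolving down by step to B♭3, the interval above the bass becomes an octave.
Suspension figures are named by those two intervals: 9–8.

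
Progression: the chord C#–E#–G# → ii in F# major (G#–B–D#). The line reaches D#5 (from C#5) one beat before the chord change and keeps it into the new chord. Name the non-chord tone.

The harmony at that moment is C# major triad (C#, E#, G#); D#5 is not a chord tone.
It is approached by step up from C#5 and then sustained as the same pitch into the next harmony.
Arriving early and becoming a chord tone when the harmony changes — an anticipation.

D#5 is an anticipation.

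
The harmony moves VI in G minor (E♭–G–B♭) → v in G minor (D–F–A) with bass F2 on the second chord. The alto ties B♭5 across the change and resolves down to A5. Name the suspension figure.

4–3 suspension.

At the second chord the bass is F2. The suspended B♭5 lies a fourth above the bass; after resolving down by step to A5, the interval above the bass becomes a third.
Suspension figures are named by those two intervals: 4–3.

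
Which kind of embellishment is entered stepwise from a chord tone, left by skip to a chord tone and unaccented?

Approach: by step. Departure: by leap. Metric position: weak.
Step in, leap out, from a weak position — an escape tone (échappée). (It is the mirror image of the appoggiatura, which leaps in and steps out on a strong beat.)

Escape tone.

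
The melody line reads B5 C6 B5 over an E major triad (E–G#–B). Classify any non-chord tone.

The harmony at that moment is E major triad (E, G#, B); C6 is not a chord tone.
It is approached by step up from B5 and left by step down to B5.
Step away and step back to the same note — a neighbor tone (upper neighbor).

C6 is a neighbor tone.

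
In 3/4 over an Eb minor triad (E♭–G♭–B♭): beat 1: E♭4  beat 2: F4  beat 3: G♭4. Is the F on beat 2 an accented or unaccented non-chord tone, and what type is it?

Unaccented passing tone.

The harmony at that moment is E♭ minor triad (E♭, G♭, B♭); F4 is not a chord tone.
It is approached by step up from E♭4 and left by step up to G♭4.
Step in, step out in the same direction — a passing tone.
It falls on a weak beat, so it is unaccented.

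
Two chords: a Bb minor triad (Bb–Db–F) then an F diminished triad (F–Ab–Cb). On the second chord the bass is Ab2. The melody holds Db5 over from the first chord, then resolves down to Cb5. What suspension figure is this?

4–3 suspension.

At the second chord the bass is Ab2. The suspended Db5 lies a fourth above the bass; after resolving down by step to Cb5, the interval above the bass becomes a third.
Suspension figures are named by those two intervals: 4–3.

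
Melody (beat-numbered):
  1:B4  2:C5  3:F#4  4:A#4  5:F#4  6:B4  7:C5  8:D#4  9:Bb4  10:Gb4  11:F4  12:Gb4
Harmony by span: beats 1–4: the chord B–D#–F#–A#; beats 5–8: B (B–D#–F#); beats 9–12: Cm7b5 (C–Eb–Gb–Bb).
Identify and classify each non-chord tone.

C5 (beat 2) — escape tone; C5 (beat 7) — escape tone; F4 (beat 11) — neighbor tone.

The harmony at that moment is B major seventh chord (B, D#, F#, A#); C5 is not a chord tone.
It is approached by step up from B4 and left by leap down to F#4.
Step in, leap out — an escape tone.
The harmony at that moment is B major triad (B, D#, F#); C5 is not a chord tone.
It is approached by step up from B4 and left by leap down to D#4.
Step in, leap out — an escape tone.
The harmony at that moment is C half-diminished seventh chord (C, Eb, Gb, Bb); F4 is not a chord tone.
It is approached by step down from Gb4 and left by step up to Gb4.
Step away and step back to the same note — a neighbor tone (lower neighbor).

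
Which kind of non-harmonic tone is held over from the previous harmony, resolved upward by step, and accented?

Approach: by preparation — the pitch is first a chord tone, then held (tied or repeated) while the harmony changes under it. Departure: up by step. Metric position: strong.
A prepared dissonance that resolves upward by step — a retardation. (The same figure resolving downward would be a suspension.)

Retardation.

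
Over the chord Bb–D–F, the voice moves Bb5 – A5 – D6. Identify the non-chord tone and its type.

A5 is an escape tone.

The harmony at that moment is Bb major triad (Bb, D, F); A5 is not a chord tone.
It is approached by step down from Bb5 and left by leap up to D6.
Step in, leap out — an escape tone.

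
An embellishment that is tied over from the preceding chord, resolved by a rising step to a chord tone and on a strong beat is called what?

Approach: by preparation — the pitch is first a chord tone, then held (tied or repeated) while the harmony changes under it. Departure: up by step. Metric position: strong.
A prepared dissonance that resolves upward by step — a retardation. (The same figure resolving downward would be a suspension.)

Retardation.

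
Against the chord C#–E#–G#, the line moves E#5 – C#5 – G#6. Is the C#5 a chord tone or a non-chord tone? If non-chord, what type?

Chord tone (the root of C# major triad).

C# major triad contains C#, E#, G#; C# is the root, so it is a chord tone.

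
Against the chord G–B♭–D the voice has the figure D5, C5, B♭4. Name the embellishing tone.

C5 is a passing tone.

The harmony at that moment is G minor triad (G, B♭, D); C5 is not a chord tone.
It is approached by step down from D5 and left by step down to B♭4.
Step in, step out in the same direction — a passing tone.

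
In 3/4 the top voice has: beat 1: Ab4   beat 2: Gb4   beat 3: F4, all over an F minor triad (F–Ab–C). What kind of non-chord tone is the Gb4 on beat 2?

Passing tone.

The harmony at that moment is F minor triad (F, Ab, C); Gb4 is not a chord tone.
It is approached by step down from Ab4 and left by step down to F4.
Step in, step out in the same direction — a passing tone.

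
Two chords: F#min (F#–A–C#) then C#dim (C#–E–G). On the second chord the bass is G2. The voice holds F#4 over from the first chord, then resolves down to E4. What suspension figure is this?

7–6 suspension.

At the second chord the bass is G2. The suspended F#4 lies a seventh above the bass; after resolving down by step to E4, the interval above the bass becomes a sixth.
Suspension figures are named by those two intervals: 7–6.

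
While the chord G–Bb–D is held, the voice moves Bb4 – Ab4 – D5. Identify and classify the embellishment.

Ab4 is an escape tone.

The harmony at that moment is G minor triad (G, Bb, D); Ab4 is not a chord tone.
It is approached by step down from Bb4 and left by leap up to D5.
Step in, leap out — an escape tone.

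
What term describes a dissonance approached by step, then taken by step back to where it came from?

Approach: by step. Departure: by step in the opposite direction, back to the starting pitch.
Stepwise on both sides but reversing to return to the same chord tone — a neighbor tone. (Had it continued onward in the same direction it would be a passing tone instead.)

Neighbor tone.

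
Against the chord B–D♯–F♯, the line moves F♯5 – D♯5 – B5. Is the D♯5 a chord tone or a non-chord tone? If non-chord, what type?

B major triad contains B, D♯, F♯; D♯ is the third, so it is a chord tone.

Chord tone (the third of B major triad).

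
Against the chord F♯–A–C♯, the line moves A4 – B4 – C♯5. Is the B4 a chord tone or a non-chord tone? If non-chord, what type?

The harmony at that moment is F♯ minor triad (F♯, A, C♯); B4 is not a chord tone.
It is approached by step up from A4 and left by step up to C♯5.
Step in, step out in the same direction — a passing tone.

Non-chord tone — a passing tone.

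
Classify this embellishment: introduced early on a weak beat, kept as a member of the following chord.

Approach: ahead of the chord change (typically by step), so it is dissonant against the current harmony. Departure: none — the same pitch is restated or held and is a chord tone of the new harmony.
Dissonant first, consonant once the harmony catches up: the note simply arrives early — an anticipation. (The reverse timing, consonant first and dissonant after the change, would be a suspension or retardation.)

Anticipation.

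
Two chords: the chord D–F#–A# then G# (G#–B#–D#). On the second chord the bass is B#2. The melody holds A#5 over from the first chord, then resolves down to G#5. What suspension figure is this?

7–6 suspension.

At the second chord the bass is B#2. The suspended A#5 lies a seventh above the bass; after resolving down by step to G#5, the interval above the bass becomes a sixth.
Suspension figures are named by those two intervals: 7–6.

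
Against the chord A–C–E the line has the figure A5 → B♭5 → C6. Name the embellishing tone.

The harmony at that moment is A minor triad (A, C, E); B♭5 is not a chord tone.
It is approached by step up from A5 and left by step up to C6.
Step in, step out in the same direction — a passing tone.

B♭5 is a passing tone.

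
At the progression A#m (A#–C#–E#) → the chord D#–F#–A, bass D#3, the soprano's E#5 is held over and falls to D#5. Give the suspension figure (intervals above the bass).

At the second chord the bass is D#3. The suspended E#5 lies a ninth above the bass; after resolving down by step to D#5, the interval above the bass becomes an octave.
Suspension figures are named by those two intervals: 9–8.

9–8 suspension.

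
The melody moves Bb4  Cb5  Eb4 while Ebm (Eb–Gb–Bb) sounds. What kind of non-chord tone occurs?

The harmony at that moment is Eb minor triad (Eb, Gb, Bb); Cb5 is not a chord tone.
It is approached by step up from Bb4 and left by leap down to Eb4.
Step in, leap out — an escape tone.

Cb5 is an escape tone.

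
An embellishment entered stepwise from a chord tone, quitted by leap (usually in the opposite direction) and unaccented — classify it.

Approach: by step. Departure: by leap. Metric position: weak.
Step in, leap out, from a weak position — an escape tone (échappée). (It is the mirror image of the appoggiatura, which leaps in and steps out on a strong beat.)

Escape tone.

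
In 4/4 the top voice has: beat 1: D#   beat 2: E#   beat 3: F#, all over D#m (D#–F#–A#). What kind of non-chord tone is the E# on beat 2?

The harmony at that moment is D# minor triad (D#, F#, A#); E# is not a chord tone.
It is approached by step up from D# and left by step up to F#.
Step in, step out in the same direction — a passing tone.

Passing tone.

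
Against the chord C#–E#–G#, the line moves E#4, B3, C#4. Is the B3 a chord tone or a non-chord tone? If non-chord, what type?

Non-chord tone — an appoggiatura.

The harmony at that moment is C# major triad (C#, E#, G#); B3 is not a chord tone.
It is approached by leap down from E#4 and left by step up to C#4.
Leap in, step out — an appoggiatura.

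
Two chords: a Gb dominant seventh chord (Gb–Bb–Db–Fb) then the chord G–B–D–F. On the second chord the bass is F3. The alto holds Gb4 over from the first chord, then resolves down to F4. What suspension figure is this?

At the second chord the bass is F3. The suspended Gb4 lies a ninth above the bass; after resolving down by step to F4, the interval above the bass becomes an octave.
Suspension figures are named by those two intervals: 9–8.

9–8 suspension.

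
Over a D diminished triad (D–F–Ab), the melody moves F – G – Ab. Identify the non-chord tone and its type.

The harmony at that moment is D diminished triad (D, F, Ab); G is not a chord tone.
It is approached by step up from F and left by step up to Ab.
Step in, step out in the same direction — a passing tone.

G is a passing tone.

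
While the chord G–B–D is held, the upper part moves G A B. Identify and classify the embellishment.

A is a passing tone.

The harmony at that moment is G major triad (G, B, D); A is not a chord tone.
It is approached by step up from G and left by step up to B.
Step in, step out in the same direction — a passing tone.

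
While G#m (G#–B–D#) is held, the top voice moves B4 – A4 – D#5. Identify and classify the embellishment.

A4 is an escape tone.

The harmony at that moment is G# minor triad (G#, B, D#); A4 is not a chord tone.
It is approached by step down from B4 and left by leap up to D#5.
Step in, leap out — an escape tone.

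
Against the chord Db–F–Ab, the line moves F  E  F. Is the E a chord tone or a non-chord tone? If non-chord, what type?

Non-chord tone — a neighbor tone.

The harmony at that moment is Db major triad (Db, F, Ab); E is not a chord tone.
It is approached by step down from F and left by step up to F.
Step away and step back to the same note — a neighbor tone (lower neighbor).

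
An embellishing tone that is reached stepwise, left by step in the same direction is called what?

Approach: by step. Departure: by step, continuing in the same direction.
Stepwise on both sides with no change of direction means the note fills in the space between two different chord tones — a passing tone. (Had it turned back to its starting note it would be a neighbor tone instead.)

Passing tone.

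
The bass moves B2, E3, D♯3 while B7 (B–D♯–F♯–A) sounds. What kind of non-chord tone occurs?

The harmony at that moment is B dominant seventh chord (B, D♯, F♯, A); E3 is not a chord tone.
It is approached by leap up from B2 and left by step down to D♯3.
Leap in, step out — an appoggiatura.

E3 is an appoggiatura.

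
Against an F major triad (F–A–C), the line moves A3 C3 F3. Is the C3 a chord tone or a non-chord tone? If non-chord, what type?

F major triad contains F, A, C; C is the fifth, so it is a chord tone.

Chord tone (the fifth of F major triad).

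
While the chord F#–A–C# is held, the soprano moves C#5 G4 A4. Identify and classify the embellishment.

The harmony at that moment is F# minor triad (F#, A, C#); G4 is not a chord tone.
It is approached by leap down from C#5 and left by step up to A4.
Leap in, step out — an appoggiatura.

G4 is an appoggiatura.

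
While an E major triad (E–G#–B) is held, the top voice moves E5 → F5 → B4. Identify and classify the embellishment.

The harmony at that moment is E major triad (E, G#, B); F5 is not a chord tone.
It is approached by step up from E5 and left by leap down to B4.
Step in, leap out — an escape tone.

F5 is an escape tone.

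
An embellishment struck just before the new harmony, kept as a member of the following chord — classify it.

Anticipation.

Approach: ahead of the chord change (typically by step), so it is dissonant against the current harmony. Departure: none — the same pitch is restated or held and is a chord tone of the new harmony.
Dissonant first, consonant once the harmony catches up: the note simply arrives early — an anticipation. (The reverse timing, consonant first and dissonant after the change, would be a suspension or retardation.)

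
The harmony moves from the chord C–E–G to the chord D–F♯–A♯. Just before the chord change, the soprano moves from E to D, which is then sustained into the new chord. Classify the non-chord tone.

The harmony at that moment is C major triad (C, E, G); D is not a chord tone.
It is approached by step down from E and then sustained as the same pitch into the next harmony.
Arriving early and becoming a chord tone when the harmony changes — an anticipation.

D is an anticipation.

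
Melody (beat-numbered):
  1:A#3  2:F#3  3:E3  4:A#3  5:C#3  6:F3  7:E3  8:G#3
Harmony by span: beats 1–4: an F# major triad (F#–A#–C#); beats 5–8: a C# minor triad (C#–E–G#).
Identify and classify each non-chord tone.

The harmony at that moment is F# major triad (F#, A#, C#); E3 is not a chord tone.
It is approached by step down from F#3 and left by leap up to A#3.
Step in, leap out — an escape tone.
The harmony at that moment is C# minor triad (C#, E, G#); F3 is not a chord tone.
It is approached by leap up from C#3 and left by step down to E3.
Leap in, step out — an appoggiatura.

E3 (beat 3) — escape tone; F3 (beat 6) — appoggiatura.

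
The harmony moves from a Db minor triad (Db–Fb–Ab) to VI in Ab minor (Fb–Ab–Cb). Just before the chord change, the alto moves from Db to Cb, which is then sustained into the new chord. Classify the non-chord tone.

The harmony at that moment is Db minor triad (Db, Fb, Ab); Cb is not a chord tone.
It is approached by step down from Db and then sustained as the same pitch into the next harmony.
Arriving early and becoming a chord tone when the harmony changes — an anticipation.

Cb is an anticipation.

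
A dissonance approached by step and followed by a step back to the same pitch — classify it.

Approach: by step. Departure: by step in the opposite direction, back to the starting pitch.
Stepwise on both sides but reversing to return to the same chord tone — a neighbor tone. (Had it continued onward in the same direction it would be a passing tone instead.)

Neighbor tone.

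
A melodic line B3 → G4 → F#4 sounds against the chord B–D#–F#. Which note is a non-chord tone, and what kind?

The harmony at that moment is B major triad (B, D#, F#); G4 is not a chord tone.
It is approached by leap up from B3 and left by step down to F#4.
Leap in, step out — an appoggiatura.

G4 is an appoggiatura.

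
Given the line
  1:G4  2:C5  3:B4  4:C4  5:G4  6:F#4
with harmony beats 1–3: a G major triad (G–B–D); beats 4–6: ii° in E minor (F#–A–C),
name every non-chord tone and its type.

The harmony at that moment is G major triad (G, B, D); C5 is not a chord tone.
It is approached by leap up from G4 and left by step down to B4.
Leap in, step out — an appoggiatura.
The harmony at that moment is F# diminished triad (F#, A, C); G4 is not a chord tone.
It is approached by leap up from C4 and left by step down to F#4.
Leap in, step out — an appoggiatura.

C5 (beat 2) — appoggiatura; G4 (beat 5) — appoggiatura.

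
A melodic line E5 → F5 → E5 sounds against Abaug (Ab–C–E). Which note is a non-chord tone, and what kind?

The harmony at that moment is Ab augmented triad (Ab, C, E); F5 is not a chord tone.
It is approached by step up from E5 and left by step down to E5.
Step away and step back to the same note — a neighbor tone (upper neighbor).

F5 is a neighbor tone.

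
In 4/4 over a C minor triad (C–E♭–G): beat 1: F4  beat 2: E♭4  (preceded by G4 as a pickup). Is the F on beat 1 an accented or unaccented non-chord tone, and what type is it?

The harmony at that moment is C minor triad (C, E♭, G); F4 is not a chord tone.
It is approached by step down from G4 and left by step down to E♭4.
Step in, step out in the same direction — a passing tone.
It falls on the downbeat, so it is accented.

Accented passing tone.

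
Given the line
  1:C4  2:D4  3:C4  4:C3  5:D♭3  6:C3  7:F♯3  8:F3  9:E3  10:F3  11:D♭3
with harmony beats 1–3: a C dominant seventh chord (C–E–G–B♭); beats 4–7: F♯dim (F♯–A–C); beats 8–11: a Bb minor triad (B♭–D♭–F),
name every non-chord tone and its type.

The harmony at that moment is C dominant seventh chord (C, E, G, B♭); D4 is not a chord tone.
It is approached by step up from C4 and left by step down to C4.
Step away and step back to the same note — a neighbor tone (upper neighbor).
The harmony at that moment is F♯ diminished triad (F♯, A, C); D♭3 is not a chord tone.
It is approached by step up from C3 and left by step down to C3.
Step away and step back to the same note — a neighbor tone (upper neighbor).
The harmony at that moment is B♭ minor triad (B♭, D♭, F); E3 is not a chord tone.
It is approached by step down from F3 and left by step up to F3.
Step away and step back to the same note — a neighbor tone (lower neighbor).

D4 (beat 2) — neighbor tone; D♭3 (beat 5) — neighbor tone; E3 (beat 9) — neighbor tone.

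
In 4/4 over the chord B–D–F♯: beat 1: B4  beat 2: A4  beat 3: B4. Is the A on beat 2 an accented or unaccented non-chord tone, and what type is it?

The harmony at that moment is B minor triad (B, D, F♯); A4 is not a chord tone.
It is approached by step down from B4 and left by step up to B4.
Step away and step back to the same note — a neighbor tone (lower neighbor).
It falls on a weak beat, so it is unaccented.

Unaccented neighbor tone.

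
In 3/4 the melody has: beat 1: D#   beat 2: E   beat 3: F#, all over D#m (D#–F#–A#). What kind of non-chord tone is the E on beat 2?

Passing tone.

The harmony at that moment is D# minor triad (D#, F#, A#); E is not a chord tone.
It is approached by step up from D# and left by step up to F#.
Step in, step out in the same direction — a passing tone.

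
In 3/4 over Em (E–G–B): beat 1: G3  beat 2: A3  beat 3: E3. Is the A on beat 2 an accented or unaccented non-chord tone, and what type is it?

The harmony at that moment is E minor triad (E, G, B); A3 is not a chord tone.
It is approached by step up from G3 and left by leap down to E3.
Step in, leap out — an escape tone.
It falls on a weak beat, so it is unaccented.

Unaccented escape tone.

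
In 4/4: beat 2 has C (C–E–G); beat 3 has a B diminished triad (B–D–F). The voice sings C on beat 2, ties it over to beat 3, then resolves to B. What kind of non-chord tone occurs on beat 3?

Suspension.

The harmony at that moment is B diminished triad (B, D, F); C is not a chord tone.
It is held over (the same pitch as the preceding C) and left by step down to B.
Held over from the previous chord and resolving down by step — a suspension.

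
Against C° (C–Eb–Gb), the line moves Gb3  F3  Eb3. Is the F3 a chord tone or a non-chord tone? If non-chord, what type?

Non-chord tone — a passing tone.

The harmony at that moment is C diminished triad (C, Eb, Gb); F3 is not a chord tone.
It is approached by step down from Gb3 and left by step down to Eb3.
Step in, step out in the same direction — a passing tone.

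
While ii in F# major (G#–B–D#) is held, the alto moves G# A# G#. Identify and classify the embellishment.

The harmony at that moment is G# minor triad (G#, B, D#); A# is not a chord tone.
It is approached by step up from G# and left by step down to G#.
Step away and step back to the same note — a neighbor tone (upper neighbor).

A# is a neighbor tone.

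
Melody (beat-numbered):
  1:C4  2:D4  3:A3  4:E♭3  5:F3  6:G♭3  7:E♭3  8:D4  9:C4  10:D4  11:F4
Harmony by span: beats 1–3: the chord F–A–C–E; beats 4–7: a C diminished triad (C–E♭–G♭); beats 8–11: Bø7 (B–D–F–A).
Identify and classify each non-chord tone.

The harmony at that moment is F major seventh chord (F, A, C, E); D4 is not a chord tone.
It is approached by step up from C4 and left by leap down to A3.
Step in, leap out — an escape tone.
The harmony at that moment is C diminished triad (C, E♭, G♭); F3 is not a chord tone.
It is approached by step up from E♭3 and left by step up to G♭3.
Step in, step out in the same direction — a passing tone.
The harmony at that moment is B half-diminished seventh chord (B, D, F, A); C4 is not a chord tone.
It is approached by step down from D4 and left by step up to D4.
Step away and step back to the same note — a neighbor tone (lower neighbor).

D4 (beat 2) — escape tone; F3 (beat 5) — passing tone; C4 (beat 9) — neighbor tone.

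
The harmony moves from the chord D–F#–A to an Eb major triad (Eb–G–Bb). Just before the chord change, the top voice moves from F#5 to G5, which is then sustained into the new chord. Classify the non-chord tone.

The harmony at that moment is D major triad (D, F#, A); G5 is not a chord tone.
It is approached by step up from F#5 and then sustained as the same pitch into the next harmony.
Arriving early and becoming a chord tone when the harmony changes — an anticipation.

G5 is an anticipation.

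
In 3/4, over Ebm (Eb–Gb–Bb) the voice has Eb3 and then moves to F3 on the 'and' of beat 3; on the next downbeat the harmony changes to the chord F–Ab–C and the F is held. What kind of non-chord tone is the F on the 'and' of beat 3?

The harmony at that moment is Eb minor triad (Eb, Gb, Bb); F3 is not a chord tone.
It is approached by step up from Eb3 and then sustained as the same pitch into the next harmony.
Arriving early and becoming a chord tone when the harmony changes — an anticipation.

Anticipation.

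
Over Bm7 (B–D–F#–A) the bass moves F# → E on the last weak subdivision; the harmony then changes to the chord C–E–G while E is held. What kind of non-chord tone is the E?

The harmony at that moment is B minor seventh chord (B, D, F#, A); E is not a chord tone.
It is approached by step down from F# and then sustained as the same pitch into the next harmony.
Arriving early and becoming a chord tone when the harmony changes — an anticipation.

E is an anticipation.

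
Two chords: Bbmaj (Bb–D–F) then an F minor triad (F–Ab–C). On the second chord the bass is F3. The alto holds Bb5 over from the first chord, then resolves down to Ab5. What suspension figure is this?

At the second chord the bass is F3. The suspended Bb5 lies a fourth above the bass; after resolving down by step to Ab5, the interval above the bass becomes a third.
Suspension figures are named by those two intervals: 4–3.

4–3 suspension.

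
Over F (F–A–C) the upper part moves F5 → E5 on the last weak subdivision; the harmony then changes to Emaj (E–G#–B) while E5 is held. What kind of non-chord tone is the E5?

The harmony at that moment is F major triad (F, A, C); E5 is not a chord tone.
It is approached by step down from F5 and then sustained as the same pitch into the next harmony.
Arriving early and becoming a chord tone when the harmony changes — an anticipation.

E5 is an anticipation.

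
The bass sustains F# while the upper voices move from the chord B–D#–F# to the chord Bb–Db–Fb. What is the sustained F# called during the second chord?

The harmony at that moment is Bb diminished triad (Bb, Db, Fb); F# is not a chord tone.
It is held over (the same pitch as the preceding F#) and then sustained as the same pitch into the next harmony.
Sustained through a change of harmony — a pedal tone.

Pedal tone (pedal point).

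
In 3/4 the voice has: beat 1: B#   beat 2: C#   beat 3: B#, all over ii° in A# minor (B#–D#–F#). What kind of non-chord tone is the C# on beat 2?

Upper neighbor tone.

The harmony at that moment is B# diminished triad (B#, D#, F#); C# is not a chord tone.
It is approached by step up from B# and left by step down to B#.
Step away and step back to the same note — a neighbor tone (upper neighbor).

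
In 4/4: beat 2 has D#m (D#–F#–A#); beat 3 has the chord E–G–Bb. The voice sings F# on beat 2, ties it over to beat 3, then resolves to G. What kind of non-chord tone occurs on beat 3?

Retardation.

The harmony at that moment is E diminished triad (E, G, Bb); F# is not a chord tone.
It is held over (the same pitch as the preceding F#) and left by step up to G.
Held over from the previous chord and resolving up by step — a retardation.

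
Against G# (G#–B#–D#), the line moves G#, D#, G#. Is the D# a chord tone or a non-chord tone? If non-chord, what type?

G# major triad contains G#, B#, D#; D# is the fifth, so it is a chord tone.

Chord tone (the fifth of G# major triad).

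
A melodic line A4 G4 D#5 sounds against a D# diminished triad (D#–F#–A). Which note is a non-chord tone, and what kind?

The harmony at that moment is D# diminished triad (D#, F#, A); G4 is not a chord tone.
It is approached by step down from A4 and left by leap up to D#5.
Step in, leap out — an escape tone.

G4 is an escape tone.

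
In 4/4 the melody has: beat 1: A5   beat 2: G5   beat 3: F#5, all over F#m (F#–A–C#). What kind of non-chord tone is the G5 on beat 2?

The harmony at that moment is F# minor triad (F#, A, C#); G5 is not a chord tone.
It is approached by step down from A5 and left by step down to F#5.
Step in, step out in the same direction — a passing tone.

Passing tone.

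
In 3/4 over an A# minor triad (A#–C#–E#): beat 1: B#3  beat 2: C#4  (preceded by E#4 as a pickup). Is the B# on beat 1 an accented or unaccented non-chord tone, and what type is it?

The harmony at that moment is A# minor triad (A#, C#, E#); B#3 is not a chord tone.
It is approached by leap down from E#4 and left by step up to C#4.
Leap in, step out — an appoggiatura.
It falls on the downbeat, so it is accented.

Accented appoggiatura.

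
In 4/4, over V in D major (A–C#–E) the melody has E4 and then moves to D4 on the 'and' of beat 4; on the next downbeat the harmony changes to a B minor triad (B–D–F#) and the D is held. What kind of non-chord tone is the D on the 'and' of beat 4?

Anticipation.

The harmony at that moment is A major triad (A, C#, E); D4 is not a chord tone.
It is approached by step down from E4 and then sustained as the same pitch into the next harmony.
Arriving early and becoming a chord tone when the harmony changes — an anticipation.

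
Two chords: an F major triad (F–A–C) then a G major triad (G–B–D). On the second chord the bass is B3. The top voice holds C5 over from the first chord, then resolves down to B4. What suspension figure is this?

9–8 suspension.

At the second chord the bass is B3. The suspended C5 lies a ninth above the bass; after resolving down by step to B4, the interval above the bass becomes an octave.
Suspension figures are named by those two intervals: 9–8.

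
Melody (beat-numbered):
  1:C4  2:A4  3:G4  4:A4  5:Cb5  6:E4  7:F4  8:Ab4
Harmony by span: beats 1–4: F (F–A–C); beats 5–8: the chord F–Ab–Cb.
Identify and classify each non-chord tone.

The harmony at that moment is F major triad (F, A, C); G4 is not a chord tone.
It is approached by step down from A4 and left by step up to A4.
Step away and step back to the same note — a neighbor tone (lower neighbor).
The harmony at that moment is F diminished triad (F, Ab, Cb); E4 is not a chord tone.
It is approached by leap down from Cb5 and left by step up to F4.
Leap in, step out — an appoggiatura.

G4 (beat 3) — neighbor tone; E4 (beat 6) — appoggiatura.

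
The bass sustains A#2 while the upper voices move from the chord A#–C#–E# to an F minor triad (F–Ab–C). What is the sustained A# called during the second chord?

The harmony at that moment is F minor triad (F, Ab, C); A#2 is not a chord tone.
It is held over (the same pitch as the preceding A#2) and then sustained as the same pitch into the next harmony.
Sustained through a change of harmony — a pedal tone.

Pedal tone (pedal point).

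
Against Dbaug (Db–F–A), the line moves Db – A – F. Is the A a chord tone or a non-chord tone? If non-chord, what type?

Chord tone (the fifth of Db augmented triad).

Db augmented triad contains Db, F, A; A is the fifth, so it is a chord tone.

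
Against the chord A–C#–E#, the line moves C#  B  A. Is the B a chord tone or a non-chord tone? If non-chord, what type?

The harmony at that moment is A augmented triad (A, C#, E#); B is not a chord tone.
It is approached by step down from C# and left by step down to A.
Step in, step out in the same direction — a passing tone.

Non-chord tone — a passing tone.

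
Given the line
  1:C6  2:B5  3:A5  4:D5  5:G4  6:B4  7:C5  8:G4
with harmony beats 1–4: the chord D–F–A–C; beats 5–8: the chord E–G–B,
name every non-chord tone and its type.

The harmony at that moment is D minor seventh chord (D, F, A, C); B5 is not a chord tone.
It is approached by step down from C6 and left by step down to A5.
Step in, step out in the same direction — a passing tone.
The harmony at that moment is E minor triad (E, G, B); C5 is not a chord tone.
It is approached by step up from B4 and left by leap down to G4.
Step in, leap out — an escape tone.

B5 (beat 2) — passing tone; C5 (beat 7) — escape tone.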